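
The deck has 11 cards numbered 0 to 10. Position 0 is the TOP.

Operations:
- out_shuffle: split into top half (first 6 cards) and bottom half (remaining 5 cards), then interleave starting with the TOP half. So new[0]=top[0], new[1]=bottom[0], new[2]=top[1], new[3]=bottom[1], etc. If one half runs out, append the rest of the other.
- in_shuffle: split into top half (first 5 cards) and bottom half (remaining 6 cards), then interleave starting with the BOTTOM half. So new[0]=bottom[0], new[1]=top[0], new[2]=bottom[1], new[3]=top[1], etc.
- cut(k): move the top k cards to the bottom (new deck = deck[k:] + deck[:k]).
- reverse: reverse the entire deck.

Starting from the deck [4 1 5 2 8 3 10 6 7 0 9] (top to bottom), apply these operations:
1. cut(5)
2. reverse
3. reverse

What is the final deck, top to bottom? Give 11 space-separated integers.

After op 1 (cut(5)): [3 10 6 7 0 9 4 1 5 2 8]
After op 2 (reverse): [8 2 5 1 4 9 0 7 6 10 3]
After op 3 (reverse): [3 10 6 7 0 9 4 1 5 2 8]

Answer: 3 10 6 7 0 9 4 1 5 2 8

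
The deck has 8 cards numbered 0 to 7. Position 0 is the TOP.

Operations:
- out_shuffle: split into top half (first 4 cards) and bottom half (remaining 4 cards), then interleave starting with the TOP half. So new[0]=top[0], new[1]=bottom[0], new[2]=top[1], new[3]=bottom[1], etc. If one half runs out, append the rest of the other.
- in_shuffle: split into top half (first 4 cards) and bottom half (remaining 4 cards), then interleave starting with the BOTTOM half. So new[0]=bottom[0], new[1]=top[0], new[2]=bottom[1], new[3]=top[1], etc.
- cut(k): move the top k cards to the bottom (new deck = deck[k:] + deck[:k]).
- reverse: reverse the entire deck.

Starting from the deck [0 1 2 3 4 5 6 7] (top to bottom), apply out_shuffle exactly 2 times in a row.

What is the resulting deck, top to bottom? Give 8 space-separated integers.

After op 1 (out_shuffle): [0 4 1 5 2 6 3 7]
After op 2 (out_shuffle): [0 2 4 6 1 3 5 7]

Answer: 0 2 4 6 1 3 5 7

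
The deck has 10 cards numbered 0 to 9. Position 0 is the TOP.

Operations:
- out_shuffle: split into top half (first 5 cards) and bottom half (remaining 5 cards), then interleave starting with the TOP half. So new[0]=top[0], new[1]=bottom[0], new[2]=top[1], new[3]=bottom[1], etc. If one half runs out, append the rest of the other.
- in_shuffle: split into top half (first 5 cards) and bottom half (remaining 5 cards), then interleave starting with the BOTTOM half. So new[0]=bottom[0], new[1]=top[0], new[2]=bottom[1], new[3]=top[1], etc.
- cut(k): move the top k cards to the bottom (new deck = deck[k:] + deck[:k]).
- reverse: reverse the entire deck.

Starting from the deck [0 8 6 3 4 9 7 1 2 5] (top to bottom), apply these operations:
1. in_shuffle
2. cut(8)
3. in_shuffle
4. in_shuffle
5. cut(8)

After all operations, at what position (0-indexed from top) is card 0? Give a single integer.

Answer: 6

Derivation:
After op 1 (in_shuffle): [9 0 7 8 1 6 2 3 5 4]
After op 2 (cut(8)): [5 4 9 0 7 8 1 6 2 3]
After op 3 (in_shuffle): [8 5 1 4 6 9 2 0 3 7]
After op 4 (in_shuffle): [9 8 2 5 0 1 3 4 7 6]
After op 5 (cut(8)): [7 6 9 8 2 5 0 1 3 4]
Card 0 is at position 6.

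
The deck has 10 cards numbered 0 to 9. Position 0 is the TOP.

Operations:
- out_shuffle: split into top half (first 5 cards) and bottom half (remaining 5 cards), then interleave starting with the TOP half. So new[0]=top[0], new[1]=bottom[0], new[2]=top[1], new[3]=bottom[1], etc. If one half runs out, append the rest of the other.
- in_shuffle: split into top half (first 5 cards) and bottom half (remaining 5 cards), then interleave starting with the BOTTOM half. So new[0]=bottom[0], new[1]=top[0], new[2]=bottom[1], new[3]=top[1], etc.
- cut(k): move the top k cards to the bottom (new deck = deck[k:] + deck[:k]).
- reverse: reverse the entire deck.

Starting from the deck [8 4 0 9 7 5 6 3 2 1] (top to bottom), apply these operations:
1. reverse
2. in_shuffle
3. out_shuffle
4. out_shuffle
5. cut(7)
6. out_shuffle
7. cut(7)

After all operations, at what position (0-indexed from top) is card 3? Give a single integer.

After op 1 (reverse): [1 2 3 6 5 7 9 0 4 8]
After op 2 (in_shuffle): [7 1 9 2 0 3 4 6 8 5]
After op 3 (out_shuffle): [7 3 1 4 9 6 2 8 0 5]
After op 4 (out_shuffle): [7 6 3 2 1 8 4 0 9 5]
After op 5 (cut(7)): [0 9 5 7 6 3 2 1 8 4]
After op 6 (out_shuffle): [0 3 9 2 5 1 7 8 6 4]
After op 7 (cut(7)): [8 6 4 0 3 9 2 5 1 7]
Card 3 is at position 4.

Answer: 4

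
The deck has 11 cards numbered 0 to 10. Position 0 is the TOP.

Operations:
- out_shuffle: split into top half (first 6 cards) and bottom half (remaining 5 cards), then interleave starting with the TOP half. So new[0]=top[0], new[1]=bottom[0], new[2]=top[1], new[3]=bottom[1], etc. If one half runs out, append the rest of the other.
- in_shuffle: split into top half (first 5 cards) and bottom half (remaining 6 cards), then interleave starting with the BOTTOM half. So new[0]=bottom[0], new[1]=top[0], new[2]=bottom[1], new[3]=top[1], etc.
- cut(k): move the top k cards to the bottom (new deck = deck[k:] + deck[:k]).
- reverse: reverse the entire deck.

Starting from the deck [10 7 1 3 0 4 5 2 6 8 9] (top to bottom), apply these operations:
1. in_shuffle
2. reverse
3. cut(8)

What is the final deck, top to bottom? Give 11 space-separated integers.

After op 1 (in_shuffle): [4 10 5 7 2 1 6 3 8 0 9]
After op 2 (reverse): [9 0 8 3 6 1 2 7 5 10 4]
After op 3 (cut(8)): [5 10 4 9 0 8 3 6 1 2 7]

Answer: 5 10 4 9 0 8 3 6 1 2 7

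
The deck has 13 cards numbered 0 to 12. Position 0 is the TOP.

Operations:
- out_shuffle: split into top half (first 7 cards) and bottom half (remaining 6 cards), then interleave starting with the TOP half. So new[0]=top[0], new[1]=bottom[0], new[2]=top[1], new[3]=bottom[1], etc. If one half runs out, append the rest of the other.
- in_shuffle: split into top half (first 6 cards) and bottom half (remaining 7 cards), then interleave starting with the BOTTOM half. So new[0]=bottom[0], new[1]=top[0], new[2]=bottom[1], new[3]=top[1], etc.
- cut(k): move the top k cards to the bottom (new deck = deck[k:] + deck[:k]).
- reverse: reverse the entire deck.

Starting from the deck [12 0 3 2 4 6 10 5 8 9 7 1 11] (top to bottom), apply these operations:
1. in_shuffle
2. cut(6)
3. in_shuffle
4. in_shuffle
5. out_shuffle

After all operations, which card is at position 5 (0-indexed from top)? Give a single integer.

Answer: 12

Derivation:
After op 1 (in_shuffle): [10 12 5 0 8 3 9 2 7 4 1 6 11]
After op 2 (cut(6)): [9 2 7 4 1 6 11 10 12 5 0 8 3]
After op 3 (in_shuffle): [11 9 10 2 12 7 5 4 0 1 8 6 3]
After op 4 (in_shuffle): [5 11 4 9 0 10 1 2 8 12 6 7 3]
After op 5 (out_shuffle): [5 2 11 8 4 12 9 6 0 7 10 3 1]
Position 5: card 12.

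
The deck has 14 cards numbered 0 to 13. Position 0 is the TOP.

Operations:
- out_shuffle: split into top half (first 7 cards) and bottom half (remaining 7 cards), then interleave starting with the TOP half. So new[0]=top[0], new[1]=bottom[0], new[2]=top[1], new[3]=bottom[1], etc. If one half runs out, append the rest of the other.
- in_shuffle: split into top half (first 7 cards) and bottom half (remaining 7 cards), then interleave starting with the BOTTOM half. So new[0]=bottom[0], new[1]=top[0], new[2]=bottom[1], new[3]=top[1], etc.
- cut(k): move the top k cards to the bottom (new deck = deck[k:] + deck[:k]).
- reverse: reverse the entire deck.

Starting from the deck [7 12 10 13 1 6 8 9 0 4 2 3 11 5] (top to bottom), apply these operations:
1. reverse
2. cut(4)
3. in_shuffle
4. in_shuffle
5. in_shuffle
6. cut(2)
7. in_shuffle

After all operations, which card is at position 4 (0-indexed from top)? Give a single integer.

After op 1 (reverse): [5 11 3 2 4 0 9 8 6 1 13 10 12 7]
After op 2 (cut(4)): [4 0 9 8 6 1 13 10 12 7 5 11 3 2]
After op 3 (in_shuffle): [10 4 12 0 7 9 5 8 11 6 3 1 2 13]
After op 4 (in_shuffle): [8 10 11 4 6 12 3 0 1 7 2 9 13 5]
After op 5 (in_shuffle): [0 8 1 10 7 11 2 4 9 6 13 12 5 3]
After op 6 (cut(2)): [1 10 7 11 2 4 9 6 13 12 5 3 0 8]
After op 7 (in_shuffle): [6 1 13 10 12 7 5 11 3 2 0 4 8 9]
Position 4: card 12.

Answer: 12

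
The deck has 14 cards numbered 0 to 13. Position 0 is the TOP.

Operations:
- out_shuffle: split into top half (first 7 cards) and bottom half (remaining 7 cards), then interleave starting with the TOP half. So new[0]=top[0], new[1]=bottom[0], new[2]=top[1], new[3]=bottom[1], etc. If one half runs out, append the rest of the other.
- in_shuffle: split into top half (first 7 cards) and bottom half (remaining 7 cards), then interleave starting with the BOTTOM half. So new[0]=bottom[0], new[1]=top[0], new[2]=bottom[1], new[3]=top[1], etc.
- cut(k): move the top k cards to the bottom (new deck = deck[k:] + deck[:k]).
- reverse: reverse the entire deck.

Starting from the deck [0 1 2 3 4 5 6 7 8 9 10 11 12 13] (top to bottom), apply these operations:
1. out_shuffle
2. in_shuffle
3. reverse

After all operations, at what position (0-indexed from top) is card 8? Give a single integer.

Answer: 6

Derivation:
After op 1 (out_shuffle): [0 7 1 8 2 9 3 10 4 11 5 12 6 13]
After op 2 (in_shuffle): [10 0 4 7 11 1 5 8 12 2 6 9 13 3]
After op 3 (reverse): [3 13 9 6 2 12 8 5 1 11 7 4 0 10]
Card 8 is at position 6.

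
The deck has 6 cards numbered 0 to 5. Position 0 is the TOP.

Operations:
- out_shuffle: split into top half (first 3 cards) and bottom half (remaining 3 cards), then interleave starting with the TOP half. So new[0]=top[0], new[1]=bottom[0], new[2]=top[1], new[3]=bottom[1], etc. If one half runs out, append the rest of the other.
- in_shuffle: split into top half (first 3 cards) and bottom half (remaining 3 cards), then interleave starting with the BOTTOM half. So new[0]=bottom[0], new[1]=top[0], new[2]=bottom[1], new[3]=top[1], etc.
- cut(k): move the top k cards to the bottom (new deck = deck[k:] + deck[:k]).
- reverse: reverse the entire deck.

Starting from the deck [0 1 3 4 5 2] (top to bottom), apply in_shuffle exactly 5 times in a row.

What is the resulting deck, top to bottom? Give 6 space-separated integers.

After op 1 (in_shuffle): [4 0 5 1 2 3]
After op 2 (in_shuffle): [1 4 2 0 3 5]
After op 3 (in_shuffle): [0 1 3 4 5 2]
After op 4 (in_shuffle): [4 0 5 1 2 3]
After op 5 (in_shuffle): [1 4 2 0 3 5]

Answer: 1 4 2 0 3 5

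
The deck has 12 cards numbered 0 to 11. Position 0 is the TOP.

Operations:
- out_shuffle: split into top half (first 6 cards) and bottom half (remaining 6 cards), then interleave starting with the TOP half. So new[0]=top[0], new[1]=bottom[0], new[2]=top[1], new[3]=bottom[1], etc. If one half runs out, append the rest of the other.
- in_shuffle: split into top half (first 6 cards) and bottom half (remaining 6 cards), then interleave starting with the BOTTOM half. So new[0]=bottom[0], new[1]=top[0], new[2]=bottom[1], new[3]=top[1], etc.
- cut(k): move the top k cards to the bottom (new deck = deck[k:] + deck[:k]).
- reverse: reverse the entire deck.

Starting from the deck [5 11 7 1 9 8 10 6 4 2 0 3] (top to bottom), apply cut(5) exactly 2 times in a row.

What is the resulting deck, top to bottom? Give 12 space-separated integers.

After op 1 (cut(5)): [8 10 6 4 2 0 3 5 11 7 1 9]
After op 2 (cut(5)): [0 3 5 11 7 1 9 8 10 6 4 2]

Answer: 0 3 5 11 7 1 9 8 10 6 4 2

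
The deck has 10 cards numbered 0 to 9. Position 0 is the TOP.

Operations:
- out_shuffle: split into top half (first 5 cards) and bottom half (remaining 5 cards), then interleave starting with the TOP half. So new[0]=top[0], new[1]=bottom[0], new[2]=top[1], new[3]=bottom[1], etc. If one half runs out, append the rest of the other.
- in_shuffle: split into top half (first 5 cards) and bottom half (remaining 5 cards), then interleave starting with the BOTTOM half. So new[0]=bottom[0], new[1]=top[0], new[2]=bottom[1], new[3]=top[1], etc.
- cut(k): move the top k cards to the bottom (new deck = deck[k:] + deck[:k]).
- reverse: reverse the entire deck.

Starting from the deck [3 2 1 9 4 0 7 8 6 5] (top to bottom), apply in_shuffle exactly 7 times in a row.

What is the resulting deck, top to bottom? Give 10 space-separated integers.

Answer: 8 4 2 5 7 9 3 6 0 1

Derivation:
After op 1 (in_shuffle): [0 3 7 2 8 1 6 9 5 4]
After op 2 (in_shuffle): [1 0 6 3 9 7 5 2 4 8]
After op 3 (in_shuffle): [7 1 5 0 2 6 4 3 8 9]
After op 4 (in_shuffle): [6 7 4 1 3 5 8 0 9 2]
After op 5 (in_shuffle): [5 6 8 7 0 4 9 1 2 3]
After op 6 (in_shuffle): [4 5 9 6 1 8 2 7 3 0]
After op 7 (in_shuffle): [8 4 2 5 7 9 3 6 0 1]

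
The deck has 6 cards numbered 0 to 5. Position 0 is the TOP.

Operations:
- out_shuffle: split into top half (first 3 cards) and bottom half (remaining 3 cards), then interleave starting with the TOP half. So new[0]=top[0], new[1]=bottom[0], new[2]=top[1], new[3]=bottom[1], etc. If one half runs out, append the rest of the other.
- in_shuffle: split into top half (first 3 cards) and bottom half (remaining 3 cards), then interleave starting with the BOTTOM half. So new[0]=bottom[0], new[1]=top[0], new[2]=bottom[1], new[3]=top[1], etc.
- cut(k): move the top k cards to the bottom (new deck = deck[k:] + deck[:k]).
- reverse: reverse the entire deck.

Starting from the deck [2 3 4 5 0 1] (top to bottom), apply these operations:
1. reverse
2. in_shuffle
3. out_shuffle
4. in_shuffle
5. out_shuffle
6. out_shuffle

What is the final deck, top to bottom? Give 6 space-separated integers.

After op 1 (reverse): [1 0 5 4 3 2]
After op 2 (in_shuffle): [4 1 3 0 2 5]
After op 3 (out_shuffle): [4 0 1 2 3 5]
After op 4 (in_shuffle): [2 4 3 0 5 1]
After op 5 (out_shuffle): [2 0 4 5 3 1]
After op 6 (out_shuffle): [2 5 0 3 4 1]

Answer: 2 5 0 3 4 1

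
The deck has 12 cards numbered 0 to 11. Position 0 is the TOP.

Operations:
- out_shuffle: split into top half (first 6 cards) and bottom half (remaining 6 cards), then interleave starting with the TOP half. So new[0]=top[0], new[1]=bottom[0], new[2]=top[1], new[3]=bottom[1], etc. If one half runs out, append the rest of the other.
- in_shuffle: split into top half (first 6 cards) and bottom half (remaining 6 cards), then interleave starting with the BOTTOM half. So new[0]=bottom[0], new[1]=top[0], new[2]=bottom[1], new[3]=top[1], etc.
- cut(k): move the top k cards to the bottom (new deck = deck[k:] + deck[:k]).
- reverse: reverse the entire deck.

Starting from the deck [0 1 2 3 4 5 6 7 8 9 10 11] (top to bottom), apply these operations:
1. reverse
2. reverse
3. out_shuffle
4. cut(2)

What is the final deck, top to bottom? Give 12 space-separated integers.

After op 1 (reverse): [11 10 9 8 7 6 5 4 3 2 1 0]
After op 2 (reverse): [0 1 2 3 4 5 6 7 8 9 10 11]
After op 3 (out_shuffle): [0 6 1 7 2 8 3 9 4 10 5 11]
After op 4 (cut(2)): [1 7 2 8 3 9 4 10 5 11 0 6]

Answer: 1 7 2 8 3 9 4 10 5 11 0 6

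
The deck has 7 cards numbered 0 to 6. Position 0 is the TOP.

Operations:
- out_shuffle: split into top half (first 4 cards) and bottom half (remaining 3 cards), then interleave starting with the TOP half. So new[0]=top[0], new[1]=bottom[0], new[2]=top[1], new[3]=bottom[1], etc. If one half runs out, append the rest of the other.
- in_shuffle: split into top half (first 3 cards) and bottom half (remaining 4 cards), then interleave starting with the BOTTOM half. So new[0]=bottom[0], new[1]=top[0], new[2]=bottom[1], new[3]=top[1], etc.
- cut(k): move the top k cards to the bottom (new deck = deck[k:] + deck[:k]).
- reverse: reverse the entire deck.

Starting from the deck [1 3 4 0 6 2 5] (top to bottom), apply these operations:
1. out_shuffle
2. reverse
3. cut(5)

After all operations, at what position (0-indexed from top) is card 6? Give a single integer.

Answer: 0

Derivation:
After op 1 (out_shuffle): [1 6 3 2 4 5 0]
After op 2 (reverse): [0 5 4 2 3 6 1]
After op 3 (cut(5)): [6 1 0 5 4 2 3]
Card 6 is at position 0.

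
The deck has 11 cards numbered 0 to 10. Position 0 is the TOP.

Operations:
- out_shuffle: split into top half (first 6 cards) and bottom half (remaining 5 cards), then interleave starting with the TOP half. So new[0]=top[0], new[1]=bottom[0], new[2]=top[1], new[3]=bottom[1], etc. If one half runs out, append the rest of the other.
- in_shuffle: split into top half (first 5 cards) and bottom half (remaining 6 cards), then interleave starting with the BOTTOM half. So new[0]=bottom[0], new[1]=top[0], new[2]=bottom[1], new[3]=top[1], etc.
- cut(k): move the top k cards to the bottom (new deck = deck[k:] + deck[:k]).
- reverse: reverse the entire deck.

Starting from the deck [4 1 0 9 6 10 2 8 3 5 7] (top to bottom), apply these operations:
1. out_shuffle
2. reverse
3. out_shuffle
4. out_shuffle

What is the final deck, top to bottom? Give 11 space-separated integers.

Answer: 10 5 0 2 7 9 8 4 6 3 1

Derivation:
After op 1 (out_shuffle): [4 2 1 8 0 3 9 5 6 7 10]
After op 2 (reverse): [10 7 6 5 9 3 0 8 1 2 4]
After op 3 (out_shuffle): [10 0 7 8 6 1 5 2 9 4 3]
After op 4 (out_shuffle): [10 5 0 2 7 9 8 4 6 3 1]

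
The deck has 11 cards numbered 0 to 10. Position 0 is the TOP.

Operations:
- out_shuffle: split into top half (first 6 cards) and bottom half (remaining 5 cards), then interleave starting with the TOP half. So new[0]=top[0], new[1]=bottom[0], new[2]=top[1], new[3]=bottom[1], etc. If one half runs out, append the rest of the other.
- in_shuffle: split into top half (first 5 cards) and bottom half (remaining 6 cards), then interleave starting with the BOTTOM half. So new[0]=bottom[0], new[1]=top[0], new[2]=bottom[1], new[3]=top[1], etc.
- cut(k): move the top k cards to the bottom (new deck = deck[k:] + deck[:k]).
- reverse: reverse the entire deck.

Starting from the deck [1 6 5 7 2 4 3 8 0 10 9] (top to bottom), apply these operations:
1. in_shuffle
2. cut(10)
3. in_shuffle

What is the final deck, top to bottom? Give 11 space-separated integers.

Answer: 8 9 5 4 0 1 7 3 10 6 2

Derivation:
After op 1 (in_shuffle): [4 1 3 6 8 5 0 7 10 2 9]
After op 2 (cut(10)): [9 4 1 3 6 8 5 0 7 10 2]
After op 3 (in_shuffle): [8 9 5 4 0 1 7 3 10 6 2]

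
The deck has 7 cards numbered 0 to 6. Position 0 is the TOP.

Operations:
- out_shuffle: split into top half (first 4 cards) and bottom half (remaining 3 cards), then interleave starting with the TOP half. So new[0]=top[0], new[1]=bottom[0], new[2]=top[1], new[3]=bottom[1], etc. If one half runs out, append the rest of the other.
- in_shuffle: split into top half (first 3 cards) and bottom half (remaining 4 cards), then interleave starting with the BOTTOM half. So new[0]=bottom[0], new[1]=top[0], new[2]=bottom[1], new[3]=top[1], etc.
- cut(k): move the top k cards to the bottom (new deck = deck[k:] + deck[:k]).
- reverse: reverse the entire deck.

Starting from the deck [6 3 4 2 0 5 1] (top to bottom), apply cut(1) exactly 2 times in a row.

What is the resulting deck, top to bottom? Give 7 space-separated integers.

Answer: 4 2 0 5 1 6 3

Derivation:
After op 1 (cut(1)): [3 4 2 0 5 1 6]
After op 2 (cut(1)): [4 2 0 5 1 6 3]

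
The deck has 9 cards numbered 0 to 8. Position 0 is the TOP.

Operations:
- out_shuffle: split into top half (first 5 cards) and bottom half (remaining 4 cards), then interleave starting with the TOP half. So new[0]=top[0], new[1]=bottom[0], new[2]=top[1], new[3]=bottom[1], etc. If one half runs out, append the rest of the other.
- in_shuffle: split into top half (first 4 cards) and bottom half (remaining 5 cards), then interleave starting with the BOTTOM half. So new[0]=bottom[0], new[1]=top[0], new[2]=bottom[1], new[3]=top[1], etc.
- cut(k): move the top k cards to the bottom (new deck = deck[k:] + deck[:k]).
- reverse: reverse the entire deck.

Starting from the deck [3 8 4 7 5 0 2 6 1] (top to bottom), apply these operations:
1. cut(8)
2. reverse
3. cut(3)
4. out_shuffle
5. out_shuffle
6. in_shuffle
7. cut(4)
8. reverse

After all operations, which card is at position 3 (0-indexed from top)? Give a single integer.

After op 1 (cut(8)): [1 3 8 4 7 5 0 2 6]
After op 2 (reverse): [6 2 0 5 7 4 8 3 1]
After op 3 (cut(3)): [5 7 4 8 3 1 6 2 0]
After op 4 (out_shuffle): [5 1 7 6 4 2 8 0 3]
After op 5 (out_shuffle): [5 2 1 8 7 0 6 3 4]
After op 6 (in_shuffle): [7 5 0 2 6 1 3 8 4]
After op 7 (cut(4)): [6 1 3 8 4 7 5 0 2]
After op 8 (reverse): [2 0 5 7 4 8 3 1 6]
Position 3: card 7.

Answer: 7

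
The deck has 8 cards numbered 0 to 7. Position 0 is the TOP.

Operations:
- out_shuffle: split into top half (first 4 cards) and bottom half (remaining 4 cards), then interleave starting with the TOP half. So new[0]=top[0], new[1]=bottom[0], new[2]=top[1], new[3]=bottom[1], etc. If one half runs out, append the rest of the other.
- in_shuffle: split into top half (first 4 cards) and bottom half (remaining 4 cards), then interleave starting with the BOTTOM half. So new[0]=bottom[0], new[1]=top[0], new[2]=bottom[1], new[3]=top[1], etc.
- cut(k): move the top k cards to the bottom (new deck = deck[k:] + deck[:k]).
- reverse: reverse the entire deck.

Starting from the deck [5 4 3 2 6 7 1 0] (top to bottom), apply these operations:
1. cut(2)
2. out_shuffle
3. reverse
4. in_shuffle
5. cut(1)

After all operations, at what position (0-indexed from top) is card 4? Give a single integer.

Answer: 0

Derivation:
After op 1 (cut(2)): [3 2 6 7 1 0 5 4]
After op 2 (out_shuffle): [3 1 2 0 6 5 7 4]
After op 3 (reverse): [4 7 5 6 0 2 1 3]
After op 4 (in_shuffle): [0 4 2 7 1 5 3 6]
After op 5 (cut(1)): [4 2 7 1 5 3 6 0]
Card 4 is at position 0.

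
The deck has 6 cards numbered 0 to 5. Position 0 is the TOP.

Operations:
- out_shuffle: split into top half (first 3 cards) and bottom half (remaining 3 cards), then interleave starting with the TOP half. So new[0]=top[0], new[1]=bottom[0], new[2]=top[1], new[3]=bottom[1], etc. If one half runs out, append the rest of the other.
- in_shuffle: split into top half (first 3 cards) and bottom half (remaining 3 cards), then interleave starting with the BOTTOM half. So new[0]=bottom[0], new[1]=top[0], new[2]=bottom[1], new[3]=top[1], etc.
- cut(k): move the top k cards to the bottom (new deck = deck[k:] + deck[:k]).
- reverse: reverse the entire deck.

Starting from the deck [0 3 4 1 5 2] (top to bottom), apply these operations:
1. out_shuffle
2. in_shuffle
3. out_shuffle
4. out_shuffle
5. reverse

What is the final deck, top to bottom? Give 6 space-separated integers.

After op 1 (out_shuffle): [0 1 3 5 4 2]
After op 2 (in_shuffle): [5 0 4 1 2 3]
After op 3 (out_shuffle): [5 1 0 2 4 3]
After op 4 (out_shuffle): [5 2 1 4 0 3]
After op 5 (reverse): [3 0 4 1 2 5]

Answer: 3 0 4 1 2 5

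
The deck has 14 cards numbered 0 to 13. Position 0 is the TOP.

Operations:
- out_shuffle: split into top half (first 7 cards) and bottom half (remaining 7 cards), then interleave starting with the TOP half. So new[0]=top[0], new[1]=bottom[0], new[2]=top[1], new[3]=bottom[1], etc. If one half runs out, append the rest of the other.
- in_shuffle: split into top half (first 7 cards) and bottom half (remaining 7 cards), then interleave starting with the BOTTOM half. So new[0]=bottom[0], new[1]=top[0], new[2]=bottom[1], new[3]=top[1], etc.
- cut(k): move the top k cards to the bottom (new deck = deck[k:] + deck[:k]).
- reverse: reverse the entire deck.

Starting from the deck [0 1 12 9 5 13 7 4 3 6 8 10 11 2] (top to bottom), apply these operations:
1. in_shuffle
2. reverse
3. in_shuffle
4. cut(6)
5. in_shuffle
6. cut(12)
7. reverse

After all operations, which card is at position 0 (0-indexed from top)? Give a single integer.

Answer: 10

Derivation:
After op 1 (in_shuffle): [4 0 3 1 6 12 8 9 10 5 11 13 2 7]
After op 2 (reverse): [7 2 13 11 5 10 9 8 12 6 1 3 0 4]
After op 3 (in_shuffle): [8 7 12 2 6 13 1 11 3 5 0 10 4 9]
After op 4 (cut(6)): [1 11 3 5 0 10 4 9 8 7 12 2 6 13]
After op 5 (in_shuffle): [9 1 8 11 7 3 12 5 2 0 6 10 13 4]
After op 6 (cut(12)): [13 4 9 1 8 11 7 3 12 5 2 0 6 10]
After op 7 (reverse): [10 6 0 2 5 12 3 7 11 8 1 9 4 13]
Position 0: card 10.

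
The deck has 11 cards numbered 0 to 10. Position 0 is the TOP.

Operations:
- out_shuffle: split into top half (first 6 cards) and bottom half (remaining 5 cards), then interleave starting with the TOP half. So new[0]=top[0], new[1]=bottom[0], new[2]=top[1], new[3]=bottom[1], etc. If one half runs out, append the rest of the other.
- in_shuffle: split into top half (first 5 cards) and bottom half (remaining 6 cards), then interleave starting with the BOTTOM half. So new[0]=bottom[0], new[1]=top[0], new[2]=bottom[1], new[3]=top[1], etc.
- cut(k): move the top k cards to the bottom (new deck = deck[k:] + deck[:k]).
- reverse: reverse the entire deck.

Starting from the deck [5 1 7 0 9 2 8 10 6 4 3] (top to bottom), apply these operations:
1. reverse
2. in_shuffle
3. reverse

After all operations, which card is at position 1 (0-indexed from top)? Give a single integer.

After op 1 (reverse): [3 4 6 10 8 2 9 0 7 1 5]
After op 2 (in_shuffle): [2 3 9 4 0 6 7 10 1 8 5]
After op 3 (reverse): [5 8 1 10 7 6 0 4 9 3 2]
Position 1: card 8.

Answer: 8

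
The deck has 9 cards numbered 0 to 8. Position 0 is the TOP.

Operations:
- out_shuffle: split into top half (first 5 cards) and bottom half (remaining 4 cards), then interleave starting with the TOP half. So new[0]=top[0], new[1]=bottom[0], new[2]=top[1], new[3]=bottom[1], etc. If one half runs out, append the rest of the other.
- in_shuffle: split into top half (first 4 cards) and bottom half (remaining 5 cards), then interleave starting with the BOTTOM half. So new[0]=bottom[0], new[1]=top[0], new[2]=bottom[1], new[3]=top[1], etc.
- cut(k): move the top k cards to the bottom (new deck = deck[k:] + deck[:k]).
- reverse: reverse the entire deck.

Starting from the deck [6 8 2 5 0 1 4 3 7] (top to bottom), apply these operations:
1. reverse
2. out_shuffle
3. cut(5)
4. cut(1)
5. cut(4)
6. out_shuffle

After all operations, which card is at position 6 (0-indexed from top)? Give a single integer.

After op 1 (reverse): [7 3 4 1 0 5 2 8 6]
After op 2 (out_shuffle): [7 5 3 2 4 8 1 6 0]
After op 3 (cut(5)): [8 1 6 0 7 5 3 2 4]
After op 4 (cut(1)): [1 6 0 7 5 3 2 4 8]
After op 5 (cut(4)): [5 3 2 4 8 1 6 0 7]
After op 6 (out_shuffle): [5 1 3 6 2 0 4 7 8]
Position 6: card 4.

Answer: 4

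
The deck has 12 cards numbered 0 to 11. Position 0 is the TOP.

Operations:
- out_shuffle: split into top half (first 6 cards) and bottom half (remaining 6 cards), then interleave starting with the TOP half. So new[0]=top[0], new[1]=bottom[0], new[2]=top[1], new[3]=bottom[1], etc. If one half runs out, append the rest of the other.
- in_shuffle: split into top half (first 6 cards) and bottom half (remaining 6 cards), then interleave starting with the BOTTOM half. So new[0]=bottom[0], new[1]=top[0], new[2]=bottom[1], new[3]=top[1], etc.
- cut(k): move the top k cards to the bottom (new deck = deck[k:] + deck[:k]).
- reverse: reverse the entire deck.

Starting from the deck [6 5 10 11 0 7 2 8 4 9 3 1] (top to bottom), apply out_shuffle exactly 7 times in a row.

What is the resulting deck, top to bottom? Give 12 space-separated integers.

Answer: 6 4 7 10 3 8 0 5 9 2 11 1

Derivation:
After op 1 (out_shuffle): [6 2 5 8 10 4 11 9 0 3 7 1]
After op 2 (out_shuffle): [6 11 2 9 5 0 8 3 10 7 4 1]
After op 3 (out_shuffle): [6 8 11 3 2 10 9 7 5 4 0 1]
After op 4 (out_shuffle): [6 9 8 7 11 5 3 4 2 0 10 1]
After op 5 (out_shuffle): [6 3 9 4 8 2 7 0 11 10 5 1]
After op 6 (out_shuffle): [6 7 3 0 9 11 4 10 8 5 2 1]
After op 7 (out_shuffle): [6 4 7 10 3 8 0 5 9 2 11 1]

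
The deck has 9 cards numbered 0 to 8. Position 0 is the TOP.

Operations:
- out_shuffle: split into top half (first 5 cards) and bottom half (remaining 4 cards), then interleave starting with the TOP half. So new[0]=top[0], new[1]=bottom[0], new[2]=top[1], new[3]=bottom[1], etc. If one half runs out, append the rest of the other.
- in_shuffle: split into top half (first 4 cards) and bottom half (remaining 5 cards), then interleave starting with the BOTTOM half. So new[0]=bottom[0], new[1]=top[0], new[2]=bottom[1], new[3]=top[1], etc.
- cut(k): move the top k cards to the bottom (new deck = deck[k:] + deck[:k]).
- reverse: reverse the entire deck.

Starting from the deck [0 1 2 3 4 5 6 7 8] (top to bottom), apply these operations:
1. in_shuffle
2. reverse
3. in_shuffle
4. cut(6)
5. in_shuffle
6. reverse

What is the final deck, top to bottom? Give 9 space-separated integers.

After op 1 (in_shuffle): [4 0 5 1 6 2 7 3 8]
After op 2 (reverse): [8 3 7 2 6 1 5 0 4]
After op 3 (in_shuffle): [6 8 1 3 5 7 0 2 4]
After op 4 (cut(6)): [0 2 4 6 8 1 3 5 7]
After op 5 (in_shuffle): [8 0 1 2 3 4 5 6 7]
After op 6 (reverse): [7 6 5 4 3 2 1 0 8]

Answer: 7 6 5 4 3 2 1 0 8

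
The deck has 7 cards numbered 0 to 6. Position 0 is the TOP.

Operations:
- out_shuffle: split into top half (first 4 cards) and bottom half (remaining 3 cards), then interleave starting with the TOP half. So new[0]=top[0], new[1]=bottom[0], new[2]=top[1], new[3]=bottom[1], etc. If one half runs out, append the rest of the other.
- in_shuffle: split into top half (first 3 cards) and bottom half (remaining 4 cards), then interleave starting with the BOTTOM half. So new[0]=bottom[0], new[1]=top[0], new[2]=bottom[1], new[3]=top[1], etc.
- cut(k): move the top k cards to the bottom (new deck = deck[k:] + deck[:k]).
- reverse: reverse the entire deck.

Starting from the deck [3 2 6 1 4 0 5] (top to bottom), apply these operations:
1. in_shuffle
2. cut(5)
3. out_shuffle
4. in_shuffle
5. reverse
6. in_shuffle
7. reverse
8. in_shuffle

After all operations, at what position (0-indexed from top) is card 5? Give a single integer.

After op 1 (in_shuffle): [1 3 4 2 0 6 5]
After op 2 (cut(5)): [6 5 1 3 4 2 0]
After op 3 (out_shuffle): [6 4 5 2 1 0 3]
After op 4 (in_shuffle): [2 6 1 4 0 5 3]
After op 5 (reverse): [3 5 0 4 1 6 2]
After op 6 (in_shuffle): [4 3 1 5 6 0 2]
After op 7 (reverse): [2 0 6 5 1 3 4]
After op 8 (in_shuffle): [5 2 1 0 3 6 4]
Card 5 is at position 0.

Answer: 0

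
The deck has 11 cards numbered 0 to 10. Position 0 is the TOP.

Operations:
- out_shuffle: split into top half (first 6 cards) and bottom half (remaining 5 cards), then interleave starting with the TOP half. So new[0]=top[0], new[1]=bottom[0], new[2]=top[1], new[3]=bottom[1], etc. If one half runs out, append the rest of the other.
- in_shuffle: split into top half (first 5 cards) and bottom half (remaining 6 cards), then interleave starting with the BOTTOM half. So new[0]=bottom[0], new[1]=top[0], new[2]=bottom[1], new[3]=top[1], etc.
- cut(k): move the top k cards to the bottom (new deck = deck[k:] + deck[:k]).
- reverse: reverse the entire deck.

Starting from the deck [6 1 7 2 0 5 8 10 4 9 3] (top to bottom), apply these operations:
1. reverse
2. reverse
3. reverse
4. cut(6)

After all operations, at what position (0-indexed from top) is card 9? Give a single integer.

Answer: 6

Derivation:
After op 1 (reverse): [3 9 4 10 8 5 0 2 7 1 6]
After op 2 (reverse): [6 1 7 2 0 5 8 10 4 9 3]
After op 3 (reverse): [3 9 4 10 8 5 0 2 7 1 6]
After op 4 (cut(6)): [0 2 7 1 6 3 9 4 10 8 5]
Card 9 is at position 6.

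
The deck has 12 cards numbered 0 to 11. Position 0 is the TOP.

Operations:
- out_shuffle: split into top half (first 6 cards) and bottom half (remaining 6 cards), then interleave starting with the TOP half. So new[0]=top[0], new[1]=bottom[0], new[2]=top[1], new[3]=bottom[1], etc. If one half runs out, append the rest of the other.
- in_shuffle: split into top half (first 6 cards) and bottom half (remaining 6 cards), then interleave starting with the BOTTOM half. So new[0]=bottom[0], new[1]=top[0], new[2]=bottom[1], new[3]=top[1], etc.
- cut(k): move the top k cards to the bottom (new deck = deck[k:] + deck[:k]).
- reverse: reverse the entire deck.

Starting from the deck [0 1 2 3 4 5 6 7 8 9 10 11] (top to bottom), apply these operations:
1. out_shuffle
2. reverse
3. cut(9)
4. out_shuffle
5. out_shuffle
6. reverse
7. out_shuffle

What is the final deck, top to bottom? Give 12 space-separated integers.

Answer: 7 5 3 6 10 8 0 4 2 11 9 1

Derivation:
After op 1 (out_shuffle): [0 6 1 7 2 8 3 9 4 10 5 11]
After op 2 (reverse): [11 5 10 4 9 3 8 2 7 1 6 0]
After op 3 (cut(9)): [1 6 0 11 5 10 4 9 3 8 2 7]
After op 4 (out_shuffle): [1 4 6 9 0 3 11 8 5 2 10 7]
After op 5 (out_shuffle): [1 11 4 8 6 5 9 2 0 10 3 7]
After op 6 (reverse): [7 3 10 0 2 9 5 6 8 4 11 1]
After op 7 (out_shuffle): [7 5 3 6 10 8 0 4 2 11 9 1]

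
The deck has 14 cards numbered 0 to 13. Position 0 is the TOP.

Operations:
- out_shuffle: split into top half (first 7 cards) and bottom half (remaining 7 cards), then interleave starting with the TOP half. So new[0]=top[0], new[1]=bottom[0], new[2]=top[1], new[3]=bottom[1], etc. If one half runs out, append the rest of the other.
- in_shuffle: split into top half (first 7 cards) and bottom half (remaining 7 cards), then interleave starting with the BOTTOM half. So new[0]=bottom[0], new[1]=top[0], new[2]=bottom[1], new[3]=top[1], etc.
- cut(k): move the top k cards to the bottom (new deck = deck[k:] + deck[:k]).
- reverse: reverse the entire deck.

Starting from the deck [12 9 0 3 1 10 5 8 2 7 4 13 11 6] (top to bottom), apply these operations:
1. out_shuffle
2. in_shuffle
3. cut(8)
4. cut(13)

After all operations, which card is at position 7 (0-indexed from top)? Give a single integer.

After op 1 (out_shuffle): [12 8 9 2 0 7 3 4 1 13 10 11 5 6]
After op 2 (in_shuffle): [4 12 1 8 13 9 10 2 11 0 5 7 6 3]
After op 3 (cut(8)): [11 0 5 7 6 3 4 12 1 8 13 9 10 2]
After op 4 (cut(13)): [2 11 0 5 7 6 3 4 12 1 8 13 9 10]
Position 7: card 4.

Answer: 4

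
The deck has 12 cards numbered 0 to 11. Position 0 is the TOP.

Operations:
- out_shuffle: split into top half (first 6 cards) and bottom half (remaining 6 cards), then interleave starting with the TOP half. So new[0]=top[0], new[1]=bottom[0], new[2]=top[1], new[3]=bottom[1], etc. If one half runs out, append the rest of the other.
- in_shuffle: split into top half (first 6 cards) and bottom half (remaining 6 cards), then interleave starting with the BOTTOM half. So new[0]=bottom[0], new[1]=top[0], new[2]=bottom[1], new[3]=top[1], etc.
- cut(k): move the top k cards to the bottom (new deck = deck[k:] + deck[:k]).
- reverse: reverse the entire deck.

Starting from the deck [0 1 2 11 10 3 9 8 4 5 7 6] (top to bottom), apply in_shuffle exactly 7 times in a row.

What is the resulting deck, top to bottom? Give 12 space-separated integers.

After op 1 (in_shuffle): [9 0 8 1 4 2 5 11 7 10 6 3]
After op 2 (in_shuffle): [5 9 11 0 7 8 10 1 6 4 3 2]
After op 3 (in_shuffle): [10 5 1 9 6 11 4 0 3 7 2 8]
After op 4 (in_shuffle): [4 10 0 5 3 1 7 9 2 6 8 11]
After op 5 (in_shuffle): [7 4 9 10 2 0 6 5 8 3 11 1]
After op 6 (in_shuffle): [6 7 5 4 8 9 3 10 11 2 1 0]
After op 7 (in_shuffle): [3 6 10 7 11 5 2 4 1 8 0 9]

Answer: 3 6 10 7 11 5 2 4 1 8 0 9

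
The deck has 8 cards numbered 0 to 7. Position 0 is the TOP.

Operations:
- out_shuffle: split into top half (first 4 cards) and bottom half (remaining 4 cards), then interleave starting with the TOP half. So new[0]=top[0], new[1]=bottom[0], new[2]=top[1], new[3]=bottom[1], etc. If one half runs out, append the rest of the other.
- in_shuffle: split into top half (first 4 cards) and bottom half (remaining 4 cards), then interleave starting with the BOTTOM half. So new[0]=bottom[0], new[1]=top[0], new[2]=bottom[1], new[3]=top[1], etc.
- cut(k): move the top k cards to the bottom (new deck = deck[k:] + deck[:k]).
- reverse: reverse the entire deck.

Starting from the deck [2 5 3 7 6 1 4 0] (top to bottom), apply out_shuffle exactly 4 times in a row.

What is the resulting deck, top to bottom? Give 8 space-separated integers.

After op 1 (out_shuffle): [2 6 5 1 3 4 7 0]
After op 2 (out_shuffle): [2 3 6 4 5 7 1 0]
After op 3 (out_shuffle): [2 5 3 7 6 1 4 0]
After op 4 (out_shuffle): [2 6 5 1 3 4 7 0]

Answer: 2 6 5 1 3 4 7 0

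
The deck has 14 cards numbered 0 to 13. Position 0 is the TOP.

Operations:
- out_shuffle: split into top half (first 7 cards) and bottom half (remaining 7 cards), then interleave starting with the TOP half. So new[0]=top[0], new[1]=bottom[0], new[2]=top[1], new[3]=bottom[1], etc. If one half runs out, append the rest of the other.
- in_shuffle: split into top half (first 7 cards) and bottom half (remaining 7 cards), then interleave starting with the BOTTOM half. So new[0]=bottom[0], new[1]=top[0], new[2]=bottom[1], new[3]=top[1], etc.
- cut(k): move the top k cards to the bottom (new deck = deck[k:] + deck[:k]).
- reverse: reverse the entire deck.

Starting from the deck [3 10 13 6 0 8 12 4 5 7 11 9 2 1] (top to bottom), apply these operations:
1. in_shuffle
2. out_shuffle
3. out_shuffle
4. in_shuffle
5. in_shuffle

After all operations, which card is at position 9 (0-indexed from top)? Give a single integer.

Answer: 1

Derivation:
After op 1 (in_shuffle): [4 3 5 10 7 13 11 6 9 0 2 8 1 12]
After op 2 (out_shuffle): [4 6 3 9 5 0 10 2 7 8 13 1 11 12]
After op 3 (out_shuffle): [4 2 6 7 3 8 9 13 5 1 0 11 10 12]
After op 4 (in_shuffle): [13 4 5 2 1 6 0 7 11 3 10 8 12 9]
After op 5 (in_shuffle): [7 13 11 4 3 5 10 2 8 1 12 6 9 0]
Position 9: card 1.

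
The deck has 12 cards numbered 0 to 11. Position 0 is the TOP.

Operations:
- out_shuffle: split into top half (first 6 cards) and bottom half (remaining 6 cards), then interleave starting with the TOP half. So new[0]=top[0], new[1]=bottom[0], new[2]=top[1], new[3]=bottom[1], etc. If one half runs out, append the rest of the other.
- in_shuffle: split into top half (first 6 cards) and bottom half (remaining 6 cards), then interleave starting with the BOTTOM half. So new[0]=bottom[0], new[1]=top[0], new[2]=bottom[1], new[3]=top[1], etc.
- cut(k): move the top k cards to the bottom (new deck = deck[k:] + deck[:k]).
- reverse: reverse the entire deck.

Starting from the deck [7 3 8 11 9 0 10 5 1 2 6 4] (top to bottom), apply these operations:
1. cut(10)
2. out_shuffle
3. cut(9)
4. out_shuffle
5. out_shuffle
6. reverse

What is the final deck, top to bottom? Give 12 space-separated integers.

After op 1 (cut(10)): [6 4 7 3 8 11 9 0 10 5 1 2]
After op 2 (out_shuffle): [6 9 4 0 7 10 3 5 8 1 11 2]
After op 3 (cut(9)): [1 11 2 6 9 4 0 7 10 3 5 8]
After op 4 (out_shuffle): [1 0 11 7 2 10 6 3 9 5 4 8]
After op 5 (out_shuffle): [1 6 0 3 11 9 7 5 2 4 10 8]
After op 6 (reverse): [8 10 4 2 5 7 9 11 3 0 6 1]

Answer: 8 10 4 2 5 7 9 11 3 0 6 1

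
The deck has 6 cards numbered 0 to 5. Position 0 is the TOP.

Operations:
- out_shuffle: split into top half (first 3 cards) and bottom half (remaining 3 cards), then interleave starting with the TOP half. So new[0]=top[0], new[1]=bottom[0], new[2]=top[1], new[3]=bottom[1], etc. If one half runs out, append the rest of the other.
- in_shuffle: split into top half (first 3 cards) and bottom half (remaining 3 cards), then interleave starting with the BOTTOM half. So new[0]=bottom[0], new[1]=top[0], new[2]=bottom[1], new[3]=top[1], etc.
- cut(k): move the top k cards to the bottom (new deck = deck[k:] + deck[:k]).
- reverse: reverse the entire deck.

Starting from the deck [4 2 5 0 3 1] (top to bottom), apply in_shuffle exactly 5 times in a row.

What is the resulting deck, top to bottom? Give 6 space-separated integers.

Answer: 2 0 1 4 5 3

Derivation:
After op 1 (in_shuffle): [0 4 3 2 1 5]
After op 2 (in_shuffle): [2 0 1 4 5 3]
After op 3 (in_shuffle): [4 2 5 0 3 1]
After op 4 (in_shuffle): [0 4 3 2 1 5]
After op 5 (in_shuffle): [2 0 1 4 5 3]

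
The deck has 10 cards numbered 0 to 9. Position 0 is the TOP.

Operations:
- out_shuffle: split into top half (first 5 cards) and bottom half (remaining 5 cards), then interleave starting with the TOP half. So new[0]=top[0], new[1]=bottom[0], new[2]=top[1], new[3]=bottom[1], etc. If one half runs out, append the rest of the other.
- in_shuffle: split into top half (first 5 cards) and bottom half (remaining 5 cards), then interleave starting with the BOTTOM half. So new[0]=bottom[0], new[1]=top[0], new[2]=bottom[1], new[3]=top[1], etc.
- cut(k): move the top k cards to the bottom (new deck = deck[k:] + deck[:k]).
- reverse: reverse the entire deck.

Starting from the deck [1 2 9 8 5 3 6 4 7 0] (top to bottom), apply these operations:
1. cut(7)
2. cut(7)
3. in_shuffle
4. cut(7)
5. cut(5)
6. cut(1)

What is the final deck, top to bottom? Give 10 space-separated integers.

Answer: 3 2 6 9 4 8 7 0 5 1

Derivation:
After op 1 (cut(7)): [4 7 0 1 2 9 8 5 3 6]
After op 2 (cut(7)): [5 3 6 4 7 0 1 2 9 8]
After op 3 (in_shuffle): [0 5 1 3 2 6 9 4 8 7]
After op 4 (cut(7)): [4 8 7 0 5 1 3 2 6 9]
After op 5 (cut(5)): [1 3 2 6 9 4 8 7 0 5]
After op 6 (cut(1)): [3 2 6 9 4 8 7 0 5 1]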